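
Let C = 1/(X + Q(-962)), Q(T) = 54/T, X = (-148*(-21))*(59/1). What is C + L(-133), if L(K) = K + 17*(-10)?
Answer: -26725176734/88201905 ≈ -303.00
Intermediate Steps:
X = 183372 (X = 3108*(59*1) = 3108*59 = 183372)
L(K) = -170 + K (L(K) = K - 170 = -170 + K)
C = 481/88201905 (C = 1/(183372 + 54/(-962)) = 1/(183372 + 54*(-1/962)) = 1/(183372 - 27/481) = 1/(88201905/481) = 481/88201905 ≈ 5.4534e-6)
C + L(-133) = 481/88201905 + (-170 - 133) = 481/88201905 - 303 = -26725176734/88201905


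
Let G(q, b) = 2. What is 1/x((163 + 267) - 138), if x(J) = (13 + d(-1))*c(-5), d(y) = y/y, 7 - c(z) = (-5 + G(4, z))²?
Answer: -1/28 ≈ -0.035714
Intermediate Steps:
c(z) = -2 (c(z) = 7 - (-5 + 2)² = 7 - 1*(-3)² = 7 - 1*9 = 7 - 9 = -2)
d(y) = 1
x(J) = -28 (x(J) = (13 + 1)*(-2) = 14*(-2) = -28)
1/x((163 + 267) - 138) = 1/(-28) = -1/28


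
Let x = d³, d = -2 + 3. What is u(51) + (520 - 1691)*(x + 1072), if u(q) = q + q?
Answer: -1256381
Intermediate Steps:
d = 1
x = 1 (x = 1³ = 1)
u(q) = 2*q
u(51) + (520 - 1691)*(x + 1072) = 2*51 + (520 - 1691)*(1 + 1072) = 102 - 1171*1073 = 102 - 1256483 = -1256381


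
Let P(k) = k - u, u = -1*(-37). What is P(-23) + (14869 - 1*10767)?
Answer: 4042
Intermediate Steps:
u = 37
P(k) = -37 + k (P(k) = k - 1*37 = k - 37 = -37 + k)
P(-23) + (14869 - 1*10767) = (-37 - 23) + (14869 - 1*10767) = -60 + (14869 - 10767) = -60 + 4102 = 4042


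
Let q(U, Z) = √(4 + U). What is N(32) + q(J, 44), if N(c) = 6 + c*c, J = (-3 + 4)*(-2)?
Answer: 1030 + √2 ≈ 1031.4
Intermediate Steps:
J = -2 (J = 1*(-2) = -2)
N(c) = 6 + c²
N(32) + q(J, 44) = (6 + 32²) + √(4 - 2) = (6 + 1024) + √2 = 1030 + √2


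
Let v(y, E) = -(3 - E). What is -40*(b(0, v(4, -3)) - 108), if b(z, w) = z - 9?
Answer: 4680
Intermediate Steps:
v(y, E) = -3 + E
b(z, w) = -9 + z
-40*(b(0, v(4, -3)) - 108) = -40*((-9 + 0) - 108) = -40*(-9 - 108) = -40*(-117) = 4680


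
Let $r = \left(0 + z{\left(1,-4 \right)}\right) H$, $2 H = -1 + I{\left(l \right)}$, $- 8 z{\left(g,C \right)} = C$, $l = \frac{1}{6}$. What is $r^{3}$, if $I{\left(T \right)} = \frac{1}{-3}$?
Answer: $- \frac{1}{27} \approx -0.037037$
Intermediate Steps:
$l = \frac{1}{6} \approx 0.16667$
$z{\left(g,C \right)} = - \frac{C}{8}$
$I{\left(T \right)} = - \frac{1}{3}$
$H = - \frac{2}{3}$ ($H = \frac{-1 - \frac{1}{3}}{2} = \frac{1}{2} \left(- \frac{4}{3}\right) = - \frac{2}{3} \approx -0.66667$)
$r = - \frac{1}{3}$ ($r = \left(0 - - \frac{1}{2}\right) \left(- \frac{2}{3}\right) = \left(0 + \frac{1}{2}\right) \left(- \frac{2}{3}\right) = \frac{1}{2} \left(- \frac{2}{3}\right) = - \frac{1}{3} \approx -0.33333$)
$r^{3} = \left(- \frac{1}{3}\right)^{3} = - \frac{1}{27}$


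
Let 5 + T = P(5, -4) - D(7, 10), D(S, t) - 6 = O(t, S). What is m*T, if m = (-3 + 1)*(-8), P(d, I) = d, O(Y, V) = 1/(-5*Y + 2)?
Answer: -287/3 ≈ -95.667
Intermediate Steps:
O(Y, V) = 1/(2 - 5*Y)
D(S, t) = 6 - 1/(-2 + 5*t)
m = 16 (m = -2*(-8) = 16)
T = -287/48 (T = -5 + (5 - (-13 + 30*10)/(-2 + 5*10)) = -5 + (5 - (-13 + 300)/(-2 + 50)) = -5 + (5 - 287/48) = -5 - 47/48 = -287/48 ≈ -5.9792)
m*T = 16*(-287/48) = -287/3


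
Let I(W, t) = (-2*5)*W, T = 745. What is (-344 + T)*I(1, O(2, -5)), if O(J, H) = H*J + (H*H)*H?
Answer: -4010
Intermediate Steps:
O(J, H) = H**3 + H*J (O(J, H) = H*J + H**2*H = H*J + H**3 = H**3 + H*J)
I(W, t) = -10*W
(-344 + T)*I(1, O(2, -5)) = (-344 + 745)*(-10*1) = 401*(-10) = -4010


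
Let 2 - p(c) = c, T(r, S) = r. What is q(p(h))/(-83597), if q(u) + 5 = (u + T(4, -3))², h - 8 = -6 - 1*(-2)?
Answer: 1/83597 ≈ 1.1962e-5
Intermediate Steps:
h = 4 (h = 8 + (-6 - 1*(-2)) = 8 + (-6 + 2) = 8 - 4 = 4)
p(c) = 2 - c
q(u) = -5 + (4 + u)² (q(u) = -5 + (u + 4)² = -5 + (4 + u)²)
q(p(h))/(-83597) = (-5 + (4 + (2 - 1*4))²)/(-83597) = (-5 + (4 + (2 - 4))²)*(-1/83597) = (-5 + (4 - 2)²)*(-1/83597) = (-5 + 2²)*(-1/83597) = (-5 + 4)*(-1/83597) = -1*(-1/83597) = 1/83597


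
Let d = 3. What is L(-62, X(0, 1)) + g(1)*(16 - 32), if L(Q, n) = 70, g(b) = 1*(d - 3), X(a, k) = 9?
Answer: 70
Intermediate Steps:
g(b) = 0 (g(b) = 1*(3 - 3) = 1*0 = 0)
L(-62, X(0, 1)) + g(1)*(16 - 32) = 70 + 0*(16 - 32) = 70 + 0*(-16) = 70 + 0 = 70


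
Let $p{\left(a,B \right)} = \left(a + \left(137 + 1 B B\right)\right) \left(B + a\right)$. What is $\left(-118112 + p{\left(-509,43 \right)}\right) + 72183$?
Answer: $-734211$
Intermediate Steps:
$p{\left(a,B \right)} = \left(B + a\right) \left(137 + a + B^{2}\right)$ ($p{\left(a,B \right)} = \left(a + \left(137 + B B\right)\right) \left(B + a\right) = \left(a + \left(137 + B^{2}\right)\right) \left(B + a\right) = \left(137 + a + B^{2}\right) \left(B + a\right) = \left(B + a\right) \left(137 + a + B^{2}\right)$)
$\left(-118112 + p{\left(-509,43 \right)}\right) + 72183 = \left(-118112 + \left(43^{3} + \left(-509\right)^{2} + 137 \cdot 43 + 137 \left(-509\right) + 43 \left(-509\right) - 509 \cdot 43^{2}\right)\right) + 72183 = \left(-118112 + \left(79507 + 259081 + 5891 - 69733 - 21887 - 941141\right)\right) + 72183 = \left(-118112 - 688282\right) + 72183 = -806394 + 72183 = -734211$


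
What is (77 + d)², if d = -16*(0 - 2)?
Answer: 11881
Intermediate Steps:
d = 32 (d = -16*(-2) = 32)
(77 + d)² = (77 + 32)² = 109² = 11881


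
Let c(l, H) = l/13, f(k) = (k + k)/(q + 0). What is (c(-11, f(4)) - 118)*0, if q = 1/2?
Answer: 0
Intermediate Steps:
q = 1/2 ≈ 0.50000
f(k) = 4*k (f(k) = (k + k)/(1/2 + 0) = (2*k)/(1/2) = (2*k)*2 = 4*k)
c(l, H) = l/13 (c(l, H) = l*(1/13) = l/13)
(c(-11, f(4)) - 118)*0 = ((1/13)*(-11) - 118)*0 = (-11/13 - 118)*0 = -1545/13*0 = 0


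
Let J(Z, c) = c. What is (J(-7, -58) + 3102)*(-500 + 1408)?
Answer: 2763952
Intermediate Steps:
(J(-7, -58) + 3102)*(-500 + 1408) = (-58 + 3102)*(-500 + 1408) = 3044*908 = 2763952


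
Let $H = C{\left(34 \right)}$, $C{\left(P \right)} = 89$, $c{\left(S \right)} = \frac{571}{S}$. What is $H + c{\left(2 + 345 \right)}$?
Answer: $\frac{31454}{347} \approx 90.646$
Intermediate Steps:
$H = 89$
$H + c{\left(2 + 345 \right)} = 89 + \frac{571}{2 + 345} = 89 + \frac{571}{347} = \frac{31454}{347}$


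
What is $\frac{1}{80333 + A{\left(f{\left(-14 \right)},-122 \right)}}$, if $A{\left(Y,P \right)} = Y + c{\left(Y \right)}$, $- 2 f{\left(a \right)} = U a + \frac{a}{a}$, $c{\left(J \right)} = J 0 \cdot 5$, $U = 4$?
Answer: $\frac{2}{160721} \approx 1.2444 \cdot 10^{-5}$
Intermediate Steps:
$c{\left(J \right)} = 0$ ($c{\left(J \right)} = 0 \cdot 5 = 0$)
$f{\left(a \right)} = - \frac{1}{2} - 2 a$ ($f{\left(a \right)} = - \frac{4 a + \frac{a}{a}}{2} = - \frac{4 a + 1}{2} = - \frac{1 + 4 a}{2} = - \frac{1}{2} - 2 a$)
$A{\left(Y,P \right)} = Y$ ($A{\left(Y,P \right)} = Y + 0 = Y$)
$\frac{1}{80333 + A{\left(f{\left(-14 \right)},-122 \right)}} = \frac{1}{80333 - - \frac{55}{2}} = \frac{1}{80333 + \left(- \frac{1}{2} + 28\right)} = \frac{1}{80333 + \frac{55}{2}} = \frac{1}{\frac{160721}{2}} = \frac{2}{160721}$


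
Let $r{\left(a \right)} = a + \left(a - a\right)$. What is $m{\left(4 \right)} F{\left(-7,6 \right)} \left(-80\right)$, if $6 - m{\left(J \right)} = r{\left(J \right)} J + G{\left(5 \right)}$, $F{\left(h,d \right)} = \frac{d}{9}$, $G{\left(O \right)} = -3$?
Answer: $\frac{1120}{3} \approx 373.33$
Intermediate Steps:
$F{\left(h,d \right)} = \frac{d}{9}$ ($F{\left(h,d \right)} = d \frac{1}{9} = \frac{d}{9}$)
$r{\left(a \right)} = a$ ($r{\left(a \right)} = a + 0 = a$)
$m{\left(J \right)} = 9 - J^{2}$ ($m{\left(J \right)} = 6 - \left(J J - 3\right) = 6 - \left(J^{2} - 3\right) = 6 - \left(-3 + J^{2}\right) = 9 - J^{2}$)
$m{\left(4 \right)} F{\left(-7,6 \right)} \left(-80\right) = \left(9 - 4^{2}\right) \frac{1}{9} \cdot 6 \left(-80\right) = \left(9 - 16\right) \frac{2}{3} \left(-80\right) = \left(-7\right) \frac{2}{3} \left(-80\right) = \left(- \frac{14}{3}\right) \left(-80\right) = \frac{1120}{3}$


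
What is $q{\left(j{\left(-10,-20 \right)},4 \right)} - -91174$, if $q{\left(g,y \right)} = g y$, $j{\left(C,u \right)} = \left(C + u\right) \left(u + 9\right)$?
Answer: $92494$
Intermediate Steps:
$j{\left(C,u \right)} = \left(9 + u\right) \left(C + u\right)$ ($j{\left(C,u \right)} = \left(C + u\right) \left(9 + u\right) = \left(9 + u\right) \left(C + u\right)$)
$q{\left(j{\left(-10,-20 \right)},4 \right)} - -91174 = \left(\left(-20\right)^{2} + 9 \left(-10\right) + 9 \left(-20\right) - -200\right) 4 - -91174 = \left(400 - 90 - 180 + 200\right) 4 + 91174 = 330 \cdot 4 + 91174 = 1320 + 91174 = 92494$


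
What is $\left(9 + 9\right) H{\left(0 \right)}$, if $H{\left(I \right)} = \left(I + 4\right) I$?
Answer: $0$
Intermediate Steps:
$H{\left(I \right)} = I \left(4 + I\right)$ ($H{\left(I \right)} = \left(4 + I\right) I = I \left(4 + I\right)$)
$\left(9 + 9\right) H{\left(0 \right)} = \left(9 + 9\right) 0 \left(4 + 0\right) = 18 \cdot 0 \cdot 4 = 18 \cdot 0 = 0$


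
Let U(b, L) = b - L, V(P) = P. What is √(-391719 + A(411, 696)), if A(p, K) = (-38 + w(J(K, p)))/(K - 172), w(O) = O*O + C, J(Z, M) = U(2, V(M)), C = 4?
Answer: I*√26867249679/262 ≈ 625.62*I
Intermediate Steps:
J(Z, M) = 2 - M
w(O) = 4 + O² (w(O) = O*O + 4 = O² + 4 = 4 + O²)
A(p, K) = (-34 + (2 - p)²)/(-172 + K) (A(p, K) = (-38 + (4 + (2 - p)²))/(K - 172) = (-34 + (2 - p)²)/(-172 + K))
√(-391719 + A(411, 696)) = √(-391719 + (-34 + (-2 + 411)²)/(-172 + 696)) = √(-391719 + (-34 + 409²)/524) = √(-391719 + (-34 + 167281)/524) = √(-391719 + (1/524)*167247) = √(-391719 + 167247/524) = √(-205093509/524) = I*√26867249679/262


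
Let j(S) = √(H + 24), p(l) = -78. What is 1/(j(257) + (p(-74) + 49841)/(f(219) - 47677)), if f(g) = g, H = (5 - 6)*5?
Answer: 2361652454/40316617347 + 2252261764*√19/40316617347 ≈ 0.30208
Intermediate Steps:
H = -5 (H = -1*5 = -5)
j(S) = √19 (j(S) = √(-5 + 24) = √19)
1/(j(257) + (p(-74) + 49841)/(f(219) - 47677)) = 1/(√19 + (-78 + 49841)/(219 - 47677)) = 1/(√19 + 49763/(-47458)) = 1/(√19 + 49763*(-1/47458)) = 1/(√19 - 49763/47458) = 1/(-49763/47458 + √19)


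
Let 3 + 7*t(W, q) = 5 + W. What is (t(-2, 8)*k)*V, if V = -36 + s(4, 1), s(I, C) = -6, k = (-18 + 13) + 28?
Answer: 0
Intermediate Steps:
t(W, q) = 2/7 + W/7 (t(W, q) = -3/7 + (5 + W)/7 = -3/7 + (5/7 + W/7) = 2/7 + W/7)
k = 23 (k = -5 + 28 = 23)
V = -42 (V = -36 - 6 = -42)
(t(-2, 8)*k)*V = ((2/7 + (⅐)*(-2))*23)*(-42) = ((2/7 - 2/7)*23)*(-42) = (0*23)*(-42) = 0*(-42) = 0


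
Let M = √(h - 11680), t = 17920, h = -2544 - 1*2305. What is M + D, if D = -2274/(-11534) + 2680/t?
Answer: 895765/2583616 + I*√16529 ≈ 0.34671 + 128.57*I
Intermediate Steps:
h = -4849 (h = -2544 - 2305 = -4849)
D = 895765/2583616 (D = -2274/(-11534) + 2680/17920 = -2274*(-1/11534) + 2680*(1/17920) = 1137/5767 + 67/448 = 895765/2583616 ≈ 0.34671)
M = I*√16529 (M = √(-4849 - 11680) = √(-16529) = I*√16529 ≈ 128.57*I)
M + D = I*√16529 + 895765/2583616 = 895765/2583616 + I*√16529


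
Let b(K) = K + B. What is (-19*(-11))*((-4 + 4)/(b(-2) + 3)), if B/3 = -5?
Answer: 0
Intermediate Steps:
B = -15 (B = 3*(-5) = -15)
b(K) = -15 + K (b(K) = K - 15 = -15 + K)
(-19*(-11))*((-4 + 4)/(b(-2) + 3)) = (-19*(-11))*((-4 + 4)/((-15 - 2) + 3)) = 209*(0/(-17 + 3)) = 209*(0/(-14)) = 209*(0*(-1/14)) = 209*0 = 0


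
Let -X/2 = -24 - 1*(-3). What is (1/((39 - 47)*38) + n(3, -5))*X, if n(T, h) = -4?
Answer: -25557/152 ≈ -168.14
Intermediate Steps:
X = 42 (X = -2*(-24 - 1*(-3)) = -2*(-24 + 3) = -2*(-21) = 42)
(1/((39 - 47)*38) + n(3, -5))*X = (1/((39 - 47)*38) - 4)*42 = ((1/38)/(-8) - 4)*42 = (-⅛*1/38 - 4)*42 = (-1/304 - 4)*42 = -1217/304*42 = -25557/152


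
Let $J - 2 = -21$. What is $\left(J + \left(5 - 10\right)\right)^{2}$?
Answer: $576$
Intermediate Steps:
$J = -19$ ($J = 2 - 21 = -19$)
$\left(J + \left(5 - 10\right)\right)^{2} = \left(-19 + \left(5 - 10\right)\right)^{2} = \left(-19 - 5\right)^{2} = \left(-24\right)^{2} = 576$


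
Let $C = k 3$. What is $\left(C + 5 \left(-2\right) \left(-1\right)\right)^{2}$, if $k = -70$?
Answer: $40000$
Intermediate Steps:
$C = -210$ ($C = \left(-70\right) 3 = -210$)
$\left(C + 5 \left(-2\right) \left(-1\right)\right)^{2} = \left(-210 + 5 \left(-2\right) \left(-1\right)\right)^{2} = \left(-210 - -10\right)^{2} = \left(-210 + 10\right)^{2} = \left(-200\right)^{2} = 40000$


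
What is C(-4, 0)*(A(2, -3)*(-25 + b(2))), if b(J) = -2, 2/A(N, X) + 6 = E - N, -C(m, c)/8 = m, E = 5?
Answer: 576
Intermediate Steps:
C(m, c) = -8*m
A(N, X) = 2/(-1 - N) (A(N, X) = 2/(-6 + (5 - N)) = 2/(-1 - N))
C(-4, 0)*(A(2, -3)*(-25 + b(2))) = (-8*(-4))*((-2/(1 + 2))*(-25 - 2)) = 32*(-2/3*(-27)) = 32*18 = 576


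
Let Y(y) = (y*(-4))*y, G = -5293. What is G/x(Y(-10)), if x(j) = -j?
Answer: -5293/400 ≈ -13.232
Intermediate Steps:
Y(y) = -4*y**2 (Y(y) = (-4*y)*y = -4*y**2)
G/x(Y(-10)) = -5293/((-(-4)*(-10)**2)) = -5293/((-(-4)*100)) = -5293/((-1*(-400))) = -5293/400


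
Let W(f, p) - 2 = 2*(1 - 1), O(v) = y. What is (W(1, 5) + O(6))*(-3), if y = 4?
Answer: -18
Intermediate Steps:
O(v) = 4
W(f, p) = 2 (W(f, p) = 2 + 2*(1 - 1) = 2 + 2*0 = 2 + 0 = 2)
(W(1, 5) + O(6))*(-3) = (2 + 4)*(-3) = 6*(-3) = -18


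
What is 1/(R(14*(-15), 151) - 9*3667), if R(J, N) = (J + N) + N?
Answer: -1/32911 ≈ -3.0385e-5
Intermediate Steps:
R(J, N) = J + 2*N
1/(R(14*(-15), 151) - 9*3667) = 1/((14*(-15) + 2*151) - 9*3667) = 1/((-210 + 302) - 33003) = 1/(92 - 33003) = 1/(-32911) = -1/32911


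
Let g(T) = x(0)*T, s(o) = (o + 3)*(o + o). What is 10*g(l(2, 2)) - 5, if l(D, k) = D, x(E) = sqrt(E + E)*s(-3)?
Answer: -5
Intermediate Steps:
s(o) = 2*o*(3 + o) (s(o) = (3 + o)*(2*o) = 2*o*(3 + o))
x(E) = 0 (x(E) = sqrt(E + E)*(2*(-3)*(3 - 3)) = sqrt(2*E)*(2*(-3)*0) = (sqrt(2)*sqrt(E))*0 = 0)
g(T) = 0 (g(T) = 0*T = 0)
10*g(l(2, 2)) - 5 = 10*0 - 5 = 0 - 5 = -5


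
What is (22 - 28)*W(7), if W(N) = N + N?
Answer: -84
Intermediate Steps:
W(N) = 2*N
(22 - 28)*W(7) = (22 - 28)*(2*7) = -6*14 = -84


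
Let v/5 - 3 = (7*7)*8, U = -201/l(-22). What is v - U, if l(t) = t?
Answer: 43249/22 ≈ 1965.9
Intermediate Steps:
U = 201/22 (U = -201/(-22) = -201*(-1/22) = 201/22 ≈ 9.1364)
v = 1975 (v = 15 + 5*((7*7)*8) = 15 + 5*(49*8) = 15 + 5*392 = 15 + 1960 = 1975)
v - U = 1975 - 1*201/22 = 1975 - 201/22 = 43249/22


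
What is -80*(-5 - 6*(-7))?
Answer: -2960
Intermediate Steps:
-80*(-5 - 6*(-7)) = -80*(-5 + 42) = -80*37 = -2960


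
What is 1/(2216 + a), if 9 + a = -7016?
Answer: -1/4809 ≈ -0.00020794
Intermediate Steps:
a = -7025 (a = -9 - 7016 = -7025)
1/(2216 + a) = 1/(2216 - 7025) = 1/(-4809) = -1/4809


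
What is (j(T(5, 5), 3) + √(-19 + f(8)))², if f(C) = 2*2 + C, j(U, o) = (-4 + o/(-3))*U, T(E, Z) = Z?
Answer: (25 - I*√7)² ≈ 618.0 - 132.29*I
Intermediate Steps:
j(U, o) = U*(-4 - o/3) (j(U, o) = (-4 + o*(-⅓))*U = (-4 - o/3)*U = U*(-4 - o/3))
f(C) = 4 + C
(j(T(5, 5), 3) + √(-19 + f(8)))² = (-⅓*5*(12 + 3) + √(-19 + (4 + 8)))² = (-⅓*5*15 + √(-19 + 12))² = (-25 + √(-7))² = (-25 + I*√7)²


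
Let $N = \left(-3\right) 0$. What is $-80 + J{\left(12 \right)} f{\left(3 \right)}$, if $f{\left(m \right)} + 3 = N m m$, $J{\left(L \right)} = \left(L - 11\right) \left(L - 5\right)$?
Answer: $-101$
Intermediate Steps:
$J{\left(L \right)} = \left(-11 + L\right) \left(-5 + L\right)$
$N = 0$
$f{\left(m \right)} = -3$ ($f{\left(m \right)} = -3 + 0 m m = -3 + 0 m = -3 + 0 = -3$)
$-80 + J{\left(12 \right)} f{\left(3 \right)} = -80 + \left(55 + 12^{2} - 192\right) \left(-3\right) = -80 + \left(55 + 144 - 192\right) \left(-3\right) = -80 + 7 \left(-3\right) = -80 - 21 = -101$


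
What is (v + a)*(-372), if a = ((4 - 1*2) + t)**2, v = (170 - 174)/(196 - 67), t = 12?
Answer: -3134720/43 ≈ -72901.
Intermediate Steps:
v = -4/129 ≈ -0.031008
a = 196 (a = ((4 - 1*2) + 12)**2 = ((4 - 2) + 12)**2 = (2 + 12)**2 = 14**2 = 196)
(v + a)*(-372) = (-4/129 + 196)*(-372) = (25280/129)*(-372) = -3134720/43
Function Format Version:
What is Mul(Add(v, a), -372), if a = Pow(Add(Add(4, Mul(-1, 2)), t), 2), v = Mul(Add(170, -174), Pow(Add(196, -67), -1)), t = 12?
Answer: Rational(-3134720, 43) ≈ -72901.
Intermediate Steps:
v = Rational(-4, 129) (v = Mul(-4, Pow(129, -1)) = Mul(-4, Rational(1, 129)) = Rational(-4, 129) ≈ -0.031008)
a = 196 (a = Pow(Add(Add(4, Mul(-1, 2)), 12), 2) = Pow(Add(Add(4, -2), 12), 2) = Pow(Add(2, 12), 2) = Pow(14, 2) = 196)
Mul(Add(v, a), -372) = Mul(Add(Rational(-4, 129), 196), -372) = Mul(Rational(25280, 129), -372) = Rational(-3134720, 43)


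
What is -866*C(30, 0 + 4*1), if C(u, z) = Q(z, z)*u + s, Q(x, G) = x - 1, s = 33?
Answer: -106518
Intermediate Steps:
Q(x, G) = -1 + x
C(u, z) = 33 + u*(-1 + z) (C(u, z) = (-1 + z)*u + 33 = u*(-1 + z) + 33 = 33 + u*(-1 + z))
-866*C(30, 0 + 4*1) = -866*(33 + 30*(-1 + (0 + 4*1))) = -866*(33 + 30*(-1 + (0 + 4))) = -866*(33 + 30*(-1 + 4)) = -866*(33 + 30*3) = -866*(33 + 90) = -866*123 = -106518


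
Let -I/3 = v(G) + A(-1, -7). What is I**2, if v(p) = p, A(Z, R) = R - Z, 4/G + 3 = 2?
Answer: 900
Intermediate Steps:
G = -4 (G = 4/(-3 + 2) = 4/(-1) = 4*(-1) = -4)
I = 30 (I = -3*(-4 + (-7 - 1*(-1))) = -3*(-4 + (-7 + 1)) = -3*(-4 - 6) = -3*(-10) = 30)
I**2 = 30**2 = 900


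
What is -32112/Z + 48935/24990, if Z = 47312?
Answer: 18909173/14779086 ≈ 1.2795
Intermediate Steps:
-32112/Z + 48935/24990 = -32112/47312 + 48935/24990 = -32112*1/47312 + 48935*(1/24990) = -2007/2957 + 9787/4998 = 18909173/14779086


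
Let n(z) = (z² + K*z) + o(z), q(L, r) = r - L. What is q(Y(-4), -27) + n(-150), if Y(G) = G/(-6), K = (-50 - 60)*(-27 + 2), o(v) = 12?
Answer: -1170047/3 ≈ -3.9002e+5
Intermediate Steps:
K = 2750 (K = -110*(-25) = 2750)
Y(G) = -G/6 (Y(G) = G*(-⅙) = -G/6)
n(z) = 12 + z² + 2750*z (n(z) = (z² + 2750*z) + 12 = 12 + z² + 2750*z)
q(Y(-4), -27) + n(-150) = (-27 - (-1)*(-4)/6) + (12 + (-150)² + 2750*(-150)) = (-27 - 1*⅔) + (12 + 22500 - 412500) = (-27 - ⅔) - 389988 = -83/3 - 389988 = -1170047/3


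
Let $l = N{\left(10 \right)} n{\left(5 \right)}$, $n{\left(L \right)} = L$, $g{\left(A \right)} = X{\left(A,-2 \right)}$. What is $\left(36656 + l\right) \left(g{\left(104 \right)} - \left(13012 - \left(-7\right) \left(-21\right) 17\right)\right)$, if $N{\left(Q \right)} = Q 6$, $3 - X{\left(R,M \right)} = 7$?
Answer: $-388666252$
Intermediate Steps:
$X{\left(R,M \right)} = -4$ ($X{\left(R,M \right)} = 3 - 7 = -4$)
$g{\left(A \right)} = -4$
$N{\left(Q \right)} = 6 Q$
$l = 300$ ($l = 6 \cdot 10 \cdot 5 = 60 \cdot 5 = 300$)
$\left(36656 + l\right) \left(g{\left(104 \right)} - \left(13012 - \left(-7\right) \left(-21\right) 17\right)\right) = \left(36656 + 300\right) \left(-4 - \left(13012 - \left(-7\right) \left(-21\right) 17\right)\right) = 36956 \left(-4 + \left(\left(-9957 + 147 \cdot 17\right) - 3055\right)\right) = 36956 \left(-4 + \left(\left(-9957 + 2499\right) - 3055\right)\right) = 36956 \left(-4 - 10513\right) = 36956 \left(-10517\right) = -388666252$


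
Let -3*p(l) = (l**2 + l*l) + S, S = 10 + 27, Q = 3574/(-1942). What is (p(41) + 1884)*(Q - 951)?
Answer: -694831208/971 ≈ -7.1558e+5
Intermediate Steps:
Q = -1787/971 (Q = 3574*(-1/1942) = -1787/971 ≈ -1.8404)
S = 37
p(l) = -37/3 - 2*l**2/3 (p(l) = -((l**2 + l*l) + 37)/3 = -((l**2 + l**2) + 37)/3 = -(2*l**2 + 37)/3 = -(37 + 2*l**2)/3 = -37/3 - 2*l**2/3)
(p(41) + 1884)*(Q - 951) = ((-37/3 - 2/3*41**2) + 1884)*(-1787/971 - 951) = ((-37/3 - 2/3*1681) + 1884)*(-925208/971) = ((-37/3 - 3362/3) + 1884)*(-925208/971) = (-1133 + 1884)*(-925208/971) = 751*(-925208/971) = -694831208/971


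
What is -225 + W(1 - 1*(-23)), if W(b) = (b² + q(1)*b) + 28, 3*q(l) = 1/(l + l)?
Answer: 383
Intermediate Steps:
q(l) = 1/(6*l) (q(l) = 1/(3*(l + l)) = 1/(3*((2*l))) = (1/(2*l))/3 = 1/(6*l))
W(b) = 28 + b² + b/6 (W(b) = (b² + ((⅙)/1)*b) + 28 = (b² + ((⅙)*1)*b) + 28 = (b² + b/6) + 28 = 28 + b² + b/6)
-225 + W(1 - 1*(-23)) = -225 + (28 + (1 - 1*(-23))² + (1 - 1*(-23))/6) = -225 + (28 + (1 + 23)² + (1 + 23)/6) = -225 + (28 + 24² + (⅙)*24) = -225 + (28 + 576 + 4) = -225 + 608 = 383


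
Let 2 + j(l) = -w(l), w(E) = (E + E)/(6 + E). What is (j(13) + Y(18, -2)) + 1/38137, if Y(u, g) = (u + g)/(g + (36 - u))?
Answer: -1716146/724603 ≈ -2.3684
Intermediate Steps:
w(E) = 2*E/(6 + E) (w(E) = (2*E)/(6 + E) = 2*E/(6 + E))
j(l) = -2 - 2*l/(6 + l)
Y(u, g) = (g + u)/(36 + g - u)
(j(13) + Y(18, -2)) + 1/38137 = (4*(-3 - 1*13)/(6 + 13) + (-2 + 18)/(36 - 2 - 1*18)) + 1/38137 = (4*(-3 - 13)/19 + 16/(36 - 2 - 18)) + 1/38137 = (4*(1/19)*(-16) + 16/16) + 1/38137 = (-64/19 + (1/16)*16) + 1/38137 = (-64/19 + 1) + 1/38137 = -45/19 + 1/38137 = -1716146/724603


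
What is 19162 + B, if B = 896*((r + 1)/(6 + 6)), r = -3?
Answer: 57038/3 ≈ 19013.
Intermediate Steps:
B = -448/3 (B = 896*((-3 + 1)/(6 + 6)) = 896*(-2/12) = 896*(-2*1/12) = 896*(-⅙) = -448/3 ≈ -149.33)
19162 + B = 19162 - 448/3 = 57038/3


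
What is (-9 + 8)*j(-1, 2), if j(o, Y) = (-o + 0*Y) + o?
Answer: 0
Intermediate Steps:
j(o, Y) = 0 (j(o, Y) = (-o + 0) + o = -o + o = 0)
(-9 + 8)*j(-1, 2) = (-9 + 8)*0 = -1*0 = 0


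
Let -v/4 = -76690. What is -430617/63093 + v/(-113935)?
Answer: -4561117105/479233397 ≈ -9.5175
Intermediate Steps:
v = 306760 (v = -4*(-76690) = 306760)
-430617/63093 + v/(-113935) = -430617/63093 + 306760/(-113935) = -430617*1/63093 + 306760*(-1/113935) = -143539/21031 - 61352/22787 = -4561117105/479233397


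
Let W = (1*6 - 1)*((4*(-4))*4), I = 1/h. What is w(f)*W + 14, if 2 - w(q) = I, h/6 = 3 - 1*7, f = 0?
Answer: -1918/3 ≈ -639.33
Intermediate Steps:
h = -24 (h = 6*(3 - 1*7) = 6*(3 - 7) = 6*(-4) = -24)
I = -1/24 (I = 1/(-24) = -1/24 ≈ -0.041667)
W = -320 (W = (6 - 1)*(-16*4) = 5*(-64) = -320)
w(q) = 49/24 (w(q) = 2 - 1*(-1/24) = 2 + 1/24 = 49/24)
w(f)*W + 14 = (49/24)*(-320) + 14 = -1960/3 + 14 = -1918/3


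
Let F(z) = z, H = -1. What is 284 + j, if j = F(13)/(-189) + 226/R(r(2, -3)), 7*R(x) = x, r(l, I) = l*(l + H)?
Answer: 203162/189 ≈ 1074.9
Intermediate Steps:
r(l, I) = l*(-1 + l) (r(l, I) = l*(l - 1) = l*(-1 + l))
R(x) = x/7
j = 149486/189 (j = 13/(-189) + 226/(((2*(-1 + 2))/7)) = 13*(-1/189) + 226/(((2*1)/7)) = -13/189 + 226/(((⅐)*2)) = -13/189 + 226/(2/7) = -13/189 + 226*(7/2) = -13/189 + 791 = 149486/189 ≈ 790.93)
284 + j = 284 + 149486/189 = 203162/189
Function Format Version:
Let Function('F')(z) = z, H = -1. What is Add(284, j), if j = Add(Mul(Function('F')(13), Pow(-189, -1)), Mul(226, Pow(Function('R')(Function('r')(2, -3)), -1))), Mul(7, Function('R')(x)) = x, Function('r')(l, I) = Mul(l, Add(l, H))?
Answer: Rational(203162, 189) ≈ 1074.9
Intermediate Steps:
Function('r')(l, I) = Mul(l, Add(-1, l)) (Function('r')(l, I) = Mul(l, Add(l, -1)) = Mul(l, Add(-1, l)))
Function('R')(x) = Mul(Rational(1, 7), x)
j = Rational(149486, 189) (j = Add(Mul(13, Pow(-189, -1)), Mul(226, Pow(Mul(Rational(1, 7), Mul(2, Add(-1, 2))), -1))) = Add(Mul(13, Rational(-1, 189)), Mul(226, Pow(Mul(Rational(1, 7), Mul(2, 1)), -1))) = Add(Rational(-13, 189), Mul(226, Pow(Mul(Rational(1, 7), 2), -1))) = Add(Rational(-13, 189), Mul(226, Pow(Rational(2, 7), -1))) = Add(Rational(-13, 189), Mul(226, Rational(7, 2))) = Add(Rational(-13, 189), 791) = Rational(149486, 189) ≈ 790.93)
Add(284, j) = Add(284, Rational(149486, 189)) = Rational(203162, 189)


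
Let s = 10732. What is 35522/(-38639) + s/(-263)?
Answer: -424016034/10162057 ≈ -41.725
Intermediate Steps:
35522/(-38639) + s/(-263) = 35522/(-38639) + 10732/(-263) = 35522*(-1/38639) + 10732*(-1/263) = -35522/38639 - 10732/263 = -424016034/10162057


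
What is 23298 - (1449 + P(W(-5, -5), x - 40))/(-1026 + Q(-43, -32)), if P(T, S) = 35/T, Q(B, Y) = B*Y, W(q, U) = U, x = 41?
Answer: 582347/25 ≈ 23294.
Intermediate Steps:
23298 - (1449 + P(W(-5, -5), x - 40))/(-1026 + Q(-43, -32)) = 23298 - (1449 + 35/(-5))/(-1026 - 43*(-32)) = 23298 - (1449 + 35*(-⅕))/(-1026 + 1376) = 23298 - (1449 - 7)/350 = 23298 - 1442/350 = 23298 - 1*103/25 = 23298 - 103/25 = 582347/25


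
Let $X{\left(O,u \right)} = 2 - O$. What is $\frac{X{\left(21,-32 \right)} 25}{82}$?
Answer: $- \frac{475}{82} \approx -5.7927$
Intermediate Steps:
$\frac{X{\left(21,-32 \right)} 25}{82} = \frac{\left(2 - 21\right) 25}{82} = \left(2 - 21\right) 25 \cdot \frac{1}{82} = \left(-19\right) 25 \cdot \frac{1}{82} = \left(-475\right) \frac{1}{82} = - \frac{475}{82}$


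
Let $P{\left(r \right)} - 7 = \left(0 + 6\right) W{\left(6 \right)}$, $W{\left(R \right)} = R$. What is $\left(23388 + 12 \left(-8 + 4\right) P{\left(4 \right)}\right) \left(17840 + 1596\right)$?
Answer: $414453264$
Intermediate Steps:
$P{\left(r \right)} = 43$ ($P{\left(r \right)} = 7 + \left(0 + 6\right) 6 = 7 + 6 \cdot 6 = 7 + 36 = 43$)
$\left(23388 + 12 \left(-8 + 4\right) P{\left(4 \right)}\right) \left(17840 + 1596\right) = \left(23388 + 12 \left(-8 + 4\right) 43\right) \left(17840 + 1596\right) = \left(23388 + 12 \left(-4\right) 43\right) 19436 = \left(23388 - 2064\right) 19436 = 21324 \cdot 19436 = 414453264$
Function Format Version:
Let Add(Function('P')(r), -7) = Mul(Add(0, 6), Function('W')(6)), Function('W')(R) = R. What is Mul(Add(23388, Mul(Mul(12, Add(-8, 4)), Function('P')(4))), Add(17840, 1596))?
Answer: 414453264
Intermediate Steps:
Function('P')(r) = 43 (Function('P')(r) = Add(7, Mul(Add(0, 6), 6)) = Add(7, Mul(6, 6)) = Add(7, 36) = 43)
Mul(Add(23388, Mul(Mul(12, Add(-8, 4)), Function('P')(4))), Add(17840, 1596)) = Mul(Add(23388, Mul(Mul(12, Add(-8, 4)), 43)), Add(17840, 1596)) = Mul(Add(23388, Mul(Mul(12, -4), 43)), 19436) = Mul(Add(23388, Mul(-48, 43)), 19436) = Mul(Add(23388, -2064), 19436) = Mul(21324, 19436) = 414453264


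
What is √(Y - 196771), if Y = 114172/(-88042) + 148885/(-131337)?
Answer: I*√730832646435217809886102/1927195359 ≈ 443.59*I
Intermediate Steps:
Y = -14051570567/5781586077 (Y = 114172*(-1/88042) + 148885*(-1/131337) = -57086/44021 - 148885/131337 = -14051570567/5781586077 ≈ -2.4304)
√(Y - 196771) = √(-14051570567/5781586077 - 196771) = √(-1137662525527934/5781586077) = I*√730832646435217809886102/1927195359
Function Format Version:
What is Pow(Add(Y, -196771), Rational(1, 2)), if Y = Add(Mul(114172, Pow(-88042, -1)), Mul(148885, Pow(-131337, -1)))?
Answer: Mul(Rational(1, 1927195359), I, Pow(730832646435217809886102, Rational(1, 2))) ≈ Mul(443.59, I)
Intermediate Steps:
Y = Rational(-14051570567, 5781586077) (Y = Add(Mul(114172, Rational(-1, 88042)), Mul(148885, Rational(-1, 131337))) = Add(Rational(-57086, 44021), Rational(-148885, 131337)) = Rational(-14051570567, 5781586077) ≈ -2.4304)
Pow(Add(Y, -196771), Rational(1, 2)) = Pow(Add(Rational(-14051570567, 5781586077), -196771), Rational(1, 2)) = Pow(Rational(-1137662525527934, 5781586077), Rational(1, 2)) = Mul(Rational(1, 1927195359), I, Pow(730832646435217809886102, Rational(1, 2)))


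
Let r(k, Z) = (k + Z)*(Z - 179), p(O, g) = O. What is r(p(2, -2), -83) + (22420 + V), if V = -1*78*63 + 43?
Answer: 38771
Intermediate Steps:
r(k, Z) = (-179 + Z)*(Z + k) (r(k, Z) = (Z + k)*(-179 + Z) = (-179 + Z)*(Z + k))
V = -4871 (V = -78*63 + 43 = -4914 + 43 = -4871)
r(p(2, -2), -83) + (22420 + V) = ((-83)² - 179*(-83) - 179*2 - 83*2) + (22420 - 4871) = (6889 + 14857 - 358 - 166) + 17549 = 21222 + 17549 = 38771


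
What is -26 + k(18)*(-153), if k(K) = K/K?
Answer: -179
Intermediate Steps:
k(K) = 1
-26 + k(18)*(-153) = -26 + 1*(-153) = -26 - 153 = -179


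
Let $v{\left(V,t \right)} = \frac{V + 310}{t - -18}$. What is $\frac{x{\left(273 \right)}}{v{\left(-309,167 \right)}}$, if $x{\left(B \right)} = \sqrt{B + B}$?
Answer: $185 \sqrt{546} \approx 4322.8$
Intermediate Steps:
$v{\left(V,t \right)} = \frac{310 + V}{18 + t}$ ($v{\left(V,t \right)} = \frac{310 + V}{t + 18} = \frac{310 + V}{18 + t}$)
$x{\left(B \right)} = \sqrt{2} \sqrt{B}$ ($x{\left(B \right)} = \sqrt{2 B} = \sqrt{2} \sqrt{B}$)
$\frac{x{\left(273 \right)}}{v{\left(-309,167 \right)}} = \frac{\sqrt{2} \sqrt{273}}{\frac{1}{18 + 167} \left(310 - 309\right)} = \frac{\sqrt{546}}{\frac{1}{185} \cdot 1} = \sqrt{546} \frac{1}{\frac{1}{185}} = \sqrt{546} \cdot 185 = 185 \sqrt{546}$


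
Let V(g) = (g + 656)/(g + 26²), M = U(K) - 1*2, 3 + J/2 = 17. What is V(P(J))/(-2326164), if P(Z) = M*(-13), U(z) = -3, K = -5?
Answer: -721/1723687524 ≈ -4.1829e-7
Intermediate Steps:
J = 28 (J = -6 + 2*17 = -6 + 34 = 28)
M = -5 (M = -3 - 1*2 = -3 - 2 = -5)
P(Z) = 65 (P(Z) = -5*(-13) = 65)
V(g) = (656 + g)/(676 + g) (V(g) = (656 + g)/(g + 676) = (656 + g)/(676 + g))
V(P(J))/(-2326164) = ((656 + 65)/(676 + 65))/(-2326164) = (721/741)*(-1/2326164) = -721/1723687524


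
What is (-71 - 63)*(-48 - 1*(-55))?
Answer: -938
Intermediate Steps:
(-71 - 63)*(-48 - 1*(-55)) = -134*(-48 + 55) = -134*7 = -938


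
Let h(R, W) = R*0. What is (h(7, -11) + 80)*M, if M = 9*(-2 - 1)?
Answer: -2160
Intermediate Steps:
h(R, W) = 0
M = -27 (M = 9*(-3) = -27)
(h(7, -11) + 80)*M = (0 + 80)*(-27) = 80*(-27) = -2160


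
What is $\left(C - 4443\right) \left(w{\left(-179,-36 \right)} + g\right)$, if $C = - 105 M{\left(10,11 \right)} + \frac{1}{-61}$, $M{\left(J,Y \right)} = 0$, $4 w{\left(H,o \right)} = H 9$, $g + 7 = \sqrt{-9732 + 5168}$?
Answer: $\frac{111052084}{61} - \frac{542048 i \sqrt{1141}}{61} \approx 1.8205 \cdot 10^{6} - 3.0016 \cdot 10^{5} i$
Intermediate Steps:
$g = -7 + 2 i \sqrt{1141}$ ($g = -7 + \sqrt{-9732 + 5168} = -7 + \sqrt{-4564} = -7 + 2 i \sqrt{1141} \approx -7.0 + 67.557 i$)
$w{\left(H,o \right)} = \frac{9 H}{4}$ ($w{\left(H,o \right)} = \frac{H 9}{4} = \frac{9 H}{4}$)
$C = - \frac{1}{61}$ ($C = \left(-105\right) 0 + \frac{1}{-61} = 0 - \frac{1}{61} = - \frac{1}{61} \approx -0.016393$)
$\left(C - 4443\right) \left(w{\left(-179,-36 \right)} + g\right) = \left(- \frac{1}{61} - 4443\right) \left(\frac{9}{4} \left(-179\right) - \left(7 - 2 i \sqrt{1141}\right)\right) = - \frac{271024 \left(- \frac{1611}{4} - \left(7 - 2 i \sqrt{1141}\right)\right)}{61} = - \frac{271024 \left(- \frac{1639}{4} + 2 i \sqrt{1141}\right)}{61} = \frac{111052084}{61} - \frac{542048 i \sqrt{1141}}{61}$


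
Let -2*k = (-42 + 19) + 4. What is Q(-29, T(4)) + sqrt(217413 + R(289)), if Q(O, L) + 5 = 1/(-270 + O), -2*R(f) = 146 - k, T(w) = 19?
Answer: -1496/299 + sqrt(869379)/2 ≈ 461.20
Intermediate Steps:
k = 19/2 (k = -((-42 + 19) + 4)/2 = -(-23 + 4)/2 = -1/2*(-19) = 19/2 ≈ 9.5000)
R(f) = -273/4 (R(f) = -(146 - 1*19/2)/2 = -(146 - 19/2)/2 = -1/2*273/2 = -273/4)
Q(O, L) = -5 + 1/(-270 + O)
Q(-29, T(4)) + sqrt(217413 + R(289)) = (1351 - 5*(-29))/(-270 - 29) + sqrt(217413 - 273/4) = (1351 + 145)/(-299) + sqrt(869379/4) = -1/299*1496 + sqrt(869379)/2 = -1496/299 + sqrt(869379)/2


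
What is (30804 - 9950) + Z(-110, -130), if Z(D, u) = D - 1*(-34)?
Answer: 20778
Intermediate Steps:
Z(D, u) = 34 + D (Z(D, u) = D + 34 = 34 + D)
(30804 - 9950) + Z(-110, -130) = (30804 - 9950) + (34 - 110) = 20854 - 76 = 20778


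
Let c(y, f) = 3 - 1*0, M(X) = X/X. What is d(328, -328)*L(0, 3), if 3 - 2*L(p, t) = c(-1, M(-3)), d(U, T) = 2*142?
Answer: 0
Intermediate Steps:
d(U, T) = 284
M(X) = 1
c(y, f) = 3 (c(y, f) = 3 + 0 = 3)
L(p, t) = 0 (L(p, t) = 3/2 - 1/2*3 = 3/2 - 3/2 = 0)
d(328, -328)*L(0, 3) = 284*0 = 0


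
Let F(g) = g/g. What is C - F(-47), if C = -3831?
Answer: -3832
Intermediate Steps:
F(g) = 1
C - F(-47) = -3831 - 1*1 = -3831 - 1 = -3832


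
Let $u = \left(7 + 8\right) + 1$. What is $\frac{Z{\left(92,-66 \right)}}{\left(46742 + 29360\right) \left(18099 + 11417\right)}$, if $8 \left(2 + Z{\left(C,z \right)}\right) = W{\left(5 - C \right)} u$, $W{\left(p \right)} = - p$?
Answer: $\frac{43}{561556658} \approx 7.6573 \cdot 10^{-8}$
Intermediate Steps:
$u = 16$ ($u = 15 + 1 = 16$)
$Z{\left(C,z \right)} = -12 + 2 C$ ($Z{\left(C,z \right)} = -2 + \frac{- (5 - C) 16}{8} = -2 + \frac{\left(-5 + C\right) 16}{8} = -2 + \frac{-80 + 16 C}{8} = -2 + \left(-10 + 2 C\right) = -12 + 2 C$)
$\frac{Z{\left(92,-66 \right)}}{\left(46742 + 29360\right) \left(18099 + 11417\right)} = \frac{-12 + 2 \cdot 92}{\left(46742 + 29360\right) \left(18099 + 11417\right)} = \frac{-12 + 184}{76102 \cdot 29516} = \frac{172}{2246226632} = 172 \cdot \frac{1}{2246226632} = \frac{43}{561556658}$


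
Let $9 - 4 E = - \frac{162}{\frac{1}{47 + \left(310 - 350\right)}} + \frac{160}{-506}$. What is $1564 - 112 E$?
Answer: $- \frac{7703560}{253} \approx -30449.0$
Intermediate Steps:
$E = \frac{289259}{1012}$ ($E = \frac{9}{4} - \frac{- \frac{162}{\frac{1}{47 + \left(310 - 350\right)}} + \frac{160}{-506}}{4} = \frac{9}{4} - \frac{- \frac{162}{\frac{1}{47 - 40}} + 160 \left(- \frac{1}{506}\right)}{4} = \frac{9}{4} - \frac{- \frac{162}{\frac{1}{7}} - \frac{80}{253}}{4} = \frac{9}{4} - \frac{- 162 \frac{1}{\frac{1}{7}} - \frac{80}{253}}{4} = \frac{9}{4} - \frac{\left(-162\right) 7 - \frac{80}{253}}{4} = \frac{9}{4} - \frac{-1134 - \frac{80}{253}}{4} = \frac{9}{4} - - \frac{143491}{506} = \frac{9}{4} + \frac{143491}{506} = \frac{289259}{1012} \approx 285.83$)
$1564 - 112 E = 1564 - \frac{8099252}{253} = - \frac{7703560}{253}$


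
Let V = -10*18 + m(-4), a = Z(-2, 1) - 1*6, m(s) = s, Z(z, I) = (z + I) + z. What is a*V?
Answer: 1656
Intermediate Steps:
Z(z, I) = I + 2*z (Z(z, I) = (I + z) + z = I + 2*z)
a = -9 (a = (1 + 2*(-2)) - 1*6 = (1 - 4) - 6 = -3 - 6 = -9)
V = -184 (V = -10*18 - 4 = -180 - 4 = -184)
a*V = -9*(-184) = 1656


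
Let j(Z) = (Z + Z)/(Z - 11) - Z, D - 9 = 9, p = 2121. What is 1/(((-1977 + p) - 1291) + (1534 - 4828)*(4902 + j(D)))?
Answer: -7/112741885 ≈ -6.2089e-8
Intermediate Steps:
D = 18 (D = 9 + 9 = 18)
j(Z) = -Z + 2*Z/(-11 + Z) (j(Z) = (2*Z)/(-11 + Z) - Z = 2*Z/(-11 + Z) - Z = -Z + 2*Z/(-11 + Z))
1/(((-1977 + p) - 1291) + (1534 - 4828)*(4902 + j(D))) = 1/(((-1977 + 2121) - 1291) + (1534 - 4828)*(4902 + 18*(13 - 1*18)/(-11 + 18))) = 1/((144 - 1291) - 3294*(4902 + 18*(13 - 18)/7)) = 1/(-1147 - 3294*(4902 + 18*(1/7)*(-5))) = 1/(-1147 - 3294*(4902 - 90/7)) = 1/(-1147 - 3294*34224/7) = 1/(-1147 - 112733856/7) = 1/(-112741885/7) = -7/112741885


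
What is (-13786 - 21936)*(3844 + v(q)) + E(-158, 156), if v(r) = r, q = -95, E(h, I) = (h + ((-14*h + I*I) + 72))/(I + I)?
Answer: -20891784137/156 ≈ -1.3392e+8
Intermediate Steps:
E(h, I) = (72 + I**2 - 13*h)/(2*I) (E(h, I) = (h + ((-14*h + I**2) + 72))/((2*I)) = (h + ((I**2 - 14*h) + 72))*(1/(2*I)) = (h + (72 + I**2 - 14*h))*(1/(2*I)) = (72 + I**2 - 13*h)*(1/(2*I)) = (72 + I**2 - 13*h)/(2*I))
(-13786 - 21936)*(3844 + v(q)) + E(-158, 156) = (-13786 - 21936)*(3844 - 95) + (1/2)*(72 + 156**2 - 13*(-158))/156 = -35722*3749 + (1/2)*(1/156)*(72 + 24336 + 2054) = -133921778 + (1/2)*(1/156)*26462 = -133921778 + 13231/156 = -20891784137/156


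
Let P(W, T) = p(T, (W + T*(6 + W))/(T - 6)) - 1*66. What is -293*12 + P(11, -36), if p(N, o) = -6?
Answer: -3588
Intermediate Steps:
P(W, T) = -72 (P(W, T) = -6 - 1*66 = -6 - 66 = -72)
-293*12 + P(11, -36) = -293*12 - 72 = -3516 - 72 = -3588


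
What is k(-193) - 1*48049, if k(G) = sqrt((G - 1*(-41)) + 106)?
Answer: -48049 + I*sqrt(46) ≈ -48049.0 + 6.7823*I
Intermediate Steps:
k(G) = sqrt(147 + G) (k(G) = sqrt((G + 41) + 106) = sqrt((41 + G) + 106) = sqrt(147 + G))
k(-193) - 1*48049 = sqrt(147 - 193) - 1*48049 = sqrt(-46) - 48049 = I*sqrt(46) - 48049 = -48049 + I*sqrt(46)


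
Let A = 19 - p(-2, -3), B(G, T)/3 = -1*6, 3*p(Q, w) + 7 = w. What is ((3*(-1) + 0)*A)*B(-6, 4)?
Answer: 1206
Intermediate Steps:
p(Q, w) = -7/3 + w/3
B(G, T) = -18 (B(G, T) = 3*(-1*6) = 3*(-6) = -18)
A = 67/3 (A = 19 - (-7/3 + (⅓)*(-3)) = 19 - (-7/3 - 1) = 19 - 1*(-10/3) = 19 + 10/3 = 67/3 ≈ 22.333)
((3*(-1) + 0)*A)*B(-6, 4) = ((3*(-1) + 0)*(67/3))*(-18) = ((-3 + 0)*(67/3))*(-18) = -3*67/3*(-18) = -67*(-18) = 1206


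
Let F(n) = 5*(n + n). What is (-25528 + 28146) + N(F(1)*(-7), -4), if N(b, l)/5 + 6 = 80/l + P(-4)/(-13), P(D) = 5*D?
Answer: 32444/13 ≈ 2495.7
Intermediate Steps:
F(n) = 10*n (F(n) = 5*(2*n) = 10*n)
N(b, l) = -290/13 + 400/l (N(b, l) = -30 + 5*(80/l + (5*(-4))/(-13)) = -30 + 5*(80/l - 20*(-1/13)) = -30 + 5*(80/l + 20/13) = -30 + 5*(20/13 + 80/l) = -30 + (100/13 + 400/l) = -290/13 + 400/l)
(-25528 + 28146) + N(F(1)*(-7), -4) = (-25528 + 28146) + (-290/13 + 400/(-4)) = 2618 + (-290/13 + 400*(-¼)) = 2618 + (-290/13 - 100) = 2618 - 1590/13 = 32444/13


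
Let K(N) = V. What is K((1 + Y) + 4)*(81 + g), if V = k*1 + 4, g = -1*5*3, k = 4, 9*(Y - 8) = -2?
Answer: 528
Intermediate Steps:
Y = 70/9 (Y = 8 + (⅑)*(-2) = 8 - 2/9 = 70/9 ≈ 7.7778)
g = -15 (g = -5*3 = -15)
V = 8 (V = 4*1 + 4 = 4 + 4 = 8)
K(N) = 8
K((1 + Y) + 4)*(81 + g) = 8*(81 - 15) = 8*66 = 528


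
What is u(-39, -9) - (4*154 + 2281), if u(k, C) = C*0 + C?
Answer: -2906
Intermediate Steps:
u(k, C) = C (u(k, C) = 0 + C = C)
u(-39, -9) - (4*154 + 2281) = -9 - (4*154 + 2281) = -9 - (616 + 2281) = -9 - 1*2897 = -9 - 2897 = -2906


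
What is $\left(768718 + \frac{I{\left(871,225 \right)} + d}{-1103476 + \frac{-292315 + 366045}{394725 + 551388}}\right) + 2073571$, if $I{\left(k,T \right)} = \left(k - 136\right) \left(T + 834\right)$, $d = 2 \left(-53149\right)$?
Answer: $\frac{2967385788475962191}{1044012915058} \approx 2.8423 \cdot 10^{6}$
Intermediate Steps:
$d = -106298$
$I{\left(k,T \right)} = \left(-136 + k\right) \left(834 + T\right)$
$\left(768718 + \frac{I{\left(871,225 \right)} + d}{-1103476 + \frac{-292315 + 366045}{394725 + 551388}}\right) + 2073571 = \left(768718 + \frac{\left(-113424 - 30600 + 834 \cdot 871 + 225 \cdot 871\right) - 106298}{-1103476 + \frac{-292315 + 366045}{394725 + 551388}}\right) + 2073571 = \left(768718 + \frac{\left(-113424 - 30600 + 726414 + 195975\right) - 106298}{-1103476 + \frac{73730}{946113}}\right) + 2073571 = \left(768718 + \frac{778365 - 106298}{-1103476 + 73730 \cdot \frac{1}{946113}}\right) + 2073571 = \left(768718 + \frac{672067}{-1103476 + \frac{73730}{946113}}\right) + 2073571 = \left(768718 + \frac{672067}{- \frac{1044012915058}{946113}}\right) + 2073571 = \left(768718 + 672067 \left(- \frac{946113}{1044012915058}\right)\right) + 2073571 = \left(768718 - \frac{635851325571}{1044012915058}\right) + 2073571 = \frac{802550884186230073}{1044012915058} + 2073571 = \frac{2967385788475962191}{1044012915058}$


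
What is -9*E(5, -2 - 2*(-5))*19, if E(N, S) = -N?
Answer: 855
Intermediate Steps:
E(N, S) = -N
-9*E(5, -2 - 2*(-5))*19 = -9*(-1*5)*19 = -9*(-5)*19 = -(-45)*19 = -1*(-855) = 855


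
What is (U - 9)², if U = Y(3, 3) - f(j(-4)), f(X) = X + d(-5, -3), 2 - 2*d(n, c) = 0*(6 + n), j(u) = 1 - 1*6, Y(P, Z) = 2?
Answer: 9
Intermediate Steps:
j(u) = -5 (j(u) = 1 - 6 = -5)
d(n, c) = 1 (d(n, c) = 1 - 0*(6 + n) = 1 - ½*0 = 1 + 0 = 1)
f(X) = 1 + X (f(X) = X + 1 = 1 + X)
U = 6 (U = 2 - (1 - 5) = 2 - 1*(-4) = 2 + 4 = 6)
(U - 9)² = (6 - 9)² = (-3)² = 9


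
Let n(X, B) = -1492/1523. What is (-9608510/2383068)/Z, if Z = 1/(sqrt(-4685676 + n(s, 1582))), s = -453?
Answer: -4804255*I*sqrt(2717140909730)/907353141 ≈ -8727.8*I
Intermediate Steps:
n(X, B) = -1492/1523 (n(X, B) = -1492*1/1523 = -1492/1523)
Z = -I*sqrt(2717140909730)/3568143020 (Z = 1/(sqrt(-4685676 - 1492/1523)) = 1/(sqrt(-7136286040/1523)) = 1/(2*I*sqrt(2717140909730)/1523) = -I*sqrt(2717140909730)/3568143020 ≈ -0.00046197*I)
(-9608510/2383068)/Z = (-9608510/2383068)/((-I*sqrt(2717140909730)/3568143020)) = (-9608510*1/2383068)*(2*I*sqrt(2717140909730)/1523) = -4804255*I*sqrt(2717140909730)/907353141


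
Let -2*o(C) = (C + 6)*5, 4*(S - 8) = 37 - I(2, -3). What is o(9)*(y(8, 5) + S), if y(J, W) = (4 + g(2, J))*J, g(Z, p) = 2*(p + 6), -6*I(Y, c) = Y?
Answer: -10250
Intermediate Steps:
I(Y, c) = -Y/6
g(Z, p) = 12 + 2*p (g(Z, p) = 2*(6 + p) = 12 + 2*p)
y(J, W) = J*(16 + 2*J) (y(J, W) = (4 + (12 + 2*J))*J = (16 + 2*J)*J = J*(16 + 2*J))
S = 52/3 (S = 8 + (37 - (-1)*2/6)/4 = 8 + (37 - 1*(-⅓))/4 = 8 + (37 + ⅓)/4 = 8 + (¼)*(112/3) = 8 + 28/3 = 52/3 ≈ 17.333)
o(C) = -15 - 5*C/2 (o(C) = -(C + 6)*5/2 = -(6 + C)*5/2 = -(30 + 5*C)/2 = -15 - 5*C/2)
o(9)*(y(8, 5) + S) = (-15 - 5/2*9)*(2*8*(8 + 8) + 52/3) = (-15 - 45/2)*(2*8*16 + 52/3) = -75*(256 + 52/3)/2 = -75/2*820/3 = -10250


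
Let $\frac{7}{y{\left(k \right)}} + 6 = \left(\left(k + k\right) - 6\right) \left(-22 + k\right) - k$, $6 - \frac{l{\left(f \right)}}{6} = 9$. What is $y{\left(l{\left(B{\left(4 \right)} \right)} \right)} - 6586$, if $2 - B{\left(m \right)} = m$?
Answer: $- \frac{11143505}{1692} \approx -6586.0$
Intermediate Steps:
$B{\left(m \right)} = 2 - m$
$l{\left(f \right)} = -18$ ($l{\left(f \right)} = 36 - 54 = -18$)
$y{\left(k \right)} = \frac{7}{-6 - k + \left(-22 + k\right) \left(-6 + 2 k\right)}$ ($y{\left(k \right)} = \frac{7}{-6 - \left(k - \left(\left(k + k\right) - 6\right) \left(-22 + k\right)\right)} = \frac{7}{-6 - \left(k - \left(2 k - 6\right) \left(-22 + k\right)\right)} = \frac{7}{-6 - \left(k - \left(-6 + 2 k\right) \left(-22 + k\right)\right)} = \frac{7}{-6 - \left(k - \left(-22 + k\right) \left(-6 + 2 k\right)\right)} = \frac{7}{-6 - k + \left(-22 + k\right) \left(-6 + 2 k\right)}$)
$y{\left(l{\left(B{\left(4 \right)} \right)} \right)} - 6586 = \frac{7}{126 - -918 + 2 \left(-18\right)^{2}} - 6586 = \frac{7}{126 + 918 + 2 \cdot 324} - 6586 = \frac{7}{126 + 918 + 648} - 6586 = \frac{7}{1692} - 6586 = - \frac{11143505}{1692}$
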